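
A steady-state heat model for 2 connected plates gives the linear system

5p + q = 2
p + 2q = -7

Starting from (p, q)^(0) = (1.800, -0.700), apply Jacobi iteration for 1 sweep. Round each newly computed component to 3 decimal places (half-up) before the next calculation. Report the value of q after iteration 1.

Iteration 1:
  p = (2 - (1)·-0.700) / (5) = 0.540
  q = (-7 - (1)·1.800) / (2) = -4.400

-4.400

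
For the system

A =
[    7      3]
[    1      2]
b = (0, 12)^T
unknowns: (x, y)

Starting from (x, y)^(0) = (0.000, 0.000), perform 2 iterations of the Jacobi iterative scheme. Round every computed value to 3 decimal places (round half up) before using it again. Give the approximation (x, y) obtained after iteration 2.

Iteration 1:
  x = (0 - (3)·0.000) / (7) = 0.000
  y = (12 - (1)·0.000) / (2) = 6.000
Iteration 2:
  x = (0 - (3)·6.000) / (7) = -2.571
  y = (12 - (1)·0.000) / (2) = 6.000

(-2.571, 6.000)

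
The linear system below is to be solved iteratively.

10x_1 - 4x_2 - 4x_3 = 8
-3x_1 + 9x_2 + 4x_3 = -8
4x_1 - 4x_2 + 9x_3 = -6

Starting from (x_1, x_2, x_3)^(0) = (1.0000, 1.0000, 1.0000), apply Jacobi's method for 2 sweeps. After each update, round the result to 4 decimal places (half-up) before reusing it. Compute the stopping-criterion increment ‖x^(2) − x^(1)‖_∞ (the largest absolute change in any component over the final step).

Iteration 1:
  x_1 = (8 - (-4)·1.0000 - (-4)·1.0000) / (10) = 1.6000
  x_2 = (-8 - (-3)·1.0000 - (4)·1.0000) / (9) = -1.0000
  x_3 = (-6 - (4)·1.0000 - (-4)·1.0000) / (9) = -0.6667
Iteration 2:
  x_1 = (8 - (-4)·-1.0000 - (-4)·-0.6667) / (10) = 0.1333
  x_2 = (-8 - (-3)·1.6000 - (4)·-0.6667) / (9) = -0.0592
  x_3 = (-6 - (4)·1.6000 - (-4)·-1.0000) / (9) = -1.8222
Change: (-1.4667, 0.9408, -1.1555) → max |·| = 1.4667

1.4667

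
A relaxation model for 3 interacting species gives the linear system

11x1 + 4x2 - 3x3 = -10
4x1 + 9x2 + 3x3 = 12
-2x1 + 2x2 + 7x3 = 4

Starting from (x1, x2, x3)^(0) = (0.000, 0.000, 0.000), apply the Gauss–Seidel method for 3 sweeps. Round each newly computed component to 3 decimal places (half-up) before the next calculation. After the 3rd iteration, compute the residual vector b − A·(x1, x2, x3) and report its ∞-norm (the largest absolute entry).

1.136

Iteration 1:
  x1 = (-10 - (4)·0.000 - (-3)·0.000) / (11) = -0.909
  x2 = (12 - (4)·-0.909 - (3)·0.000) / (9) = 1.737
  x3 = (4 - (-2)·-0.909 - (2)·1.737) / (7) = -0.185
Iteration 2:
  x1 = (-10 - (4)·1.737 - (-3)·-0.185) / (11) = -1.591
  x2 = (12 - (4)·-1.591 - (3)·-0.185) / (9) = 2.102
  x3 = (4 - (-2)·-1.591 - (2)·2.102) / (7) = -0.484
Iteration 3:
  x1 = (-10 - (4)·2.102 - (-3)·-0.484) / (11) = -1.805
  x2 = (12 - (4)·-1.805 - (3)·-0.484) / (9) = 2.297
  x3 = (4 - (-2)·-1.805 - (2)·2.297) / (7) = -0.601
Residual b − A·x = (-1.136, 0.350, 0.003); ∞-norm = 1.136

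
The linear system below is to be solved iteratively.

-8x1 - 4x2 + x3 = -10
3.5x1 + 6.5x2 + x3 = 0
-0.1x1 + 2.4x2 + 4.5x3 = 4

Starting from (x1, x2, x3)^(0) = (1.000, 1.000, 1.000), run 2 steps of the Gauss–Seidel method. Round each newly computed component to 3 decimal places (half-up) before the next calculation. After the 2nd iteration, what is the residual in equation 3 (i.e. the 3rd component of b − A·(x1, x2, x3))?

0.001

Iteration 1:
  x1 = (-10 - (-4)·1.000 - (1)·1.000) / (-8) = 0.875
  x2 = (0 - (3.5)·0.875 - (1)·1.000) / (6.5) = -0.625
  x3 = (4 - (-0.1)·0.875 - (2.4)·-0.625) / (4.5) = 1.242
Iteration 2:
  x1 = (-10 - (-4)·-0.625 - (1)·1.242) / (-8) = 1.718
  x2 = (0 - (3.5)·1.718 - (1)·1.242) / (6.5) = -1.116
  x3 = (4 - (-0.1)·1.718 - (2.4)·-1.116) / (4.5) = 1.522
Residual b − A·x = (-2.242, -0.281, 0.001)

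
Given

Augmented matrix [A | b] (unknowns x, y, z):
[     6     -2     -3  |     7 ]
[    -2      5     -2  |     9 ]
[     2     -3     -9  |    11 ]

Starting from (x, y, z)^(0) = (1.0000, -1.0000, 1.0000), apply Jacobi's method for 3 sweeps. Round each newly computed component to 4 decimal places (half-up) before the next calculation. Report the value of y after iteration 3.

Iteration 1:
  x = (7 - (-2)·-1.0000 - (-3)·1.0000) / (6) = 1.3333
  y = (9 - (-2)·1.0000 - (-2)·1.0000) / (5) = 2.6000
  z = (11 - (2)·1.0000 - (-3)·-1.0000) / (-9) = -0.6667
Iteration 2:
  x = (7 - (-2)·2.6000 - (-3)·-0.6667) / (6) = 1.7000
  y = (9 - (-2)·1.3333 - (-2)·-0.6667) / (5) = 2.0666
  z = (11 - (2)·1.3333 - (-3)·2.6000) / (-9) = -1.7926
Iteration 3:
  x = (7 - (-2)·2.0666 - (-3)·-1.7926) / (6) = 0.9592
  y = (9 - (-2)·1.7000 - (-2)·-1.7926) / (5) = 1.7630
  z = (11 - (2)·1.7000 - (-3)·2.0666) / (-9) = -1.5333

1.7630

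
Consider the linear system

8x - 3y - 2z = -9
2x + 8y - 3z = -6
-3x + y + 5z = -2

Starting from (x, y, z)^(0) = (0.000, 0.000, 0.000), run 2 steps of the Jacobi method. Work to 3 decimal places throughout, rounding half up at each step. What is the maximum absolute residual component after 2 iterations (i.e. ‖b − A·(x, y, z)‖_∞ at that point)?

1.274

Iteration 1:
  x = (-9 - (-3)·0.000 - (-2)·0.000) / (8) = -1.125
  y = (-6 - (2)·0.000 - (-3)·0.000) / (8) = -0.750
  z = (-2 - (-3)·0.000 - (1)·0.000) / (5) = -0.400
Iteration 2:
  x = (-9 - (-3)·-0.750 - (-2)·-0.400) / (8) = -1.506
  y = (-6 - (2)·-1.125 - (-3)·-0.400) / (8) = -0.619
  z = (-2 - (-3)·-1.125 - (1)·-0.750) / (5) = -0.925
Residual b − A·x = (-0.659, -0.811, -1.274); ∞-norm = 1.274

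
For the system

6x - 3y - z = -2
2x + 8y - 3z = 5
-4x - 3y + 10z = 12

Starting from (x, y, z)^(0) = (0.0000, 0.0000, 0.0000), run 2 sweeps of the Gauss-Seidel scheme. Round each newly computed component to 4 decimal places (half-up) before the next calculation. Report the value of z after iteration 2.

1.6075

Iteration 1:
  x = (-2 - (-3)·0.0000 - (-1)·0.0000) / (6) = -0.3333
  y = (5 - (2)·-0.3333 - (-3)·0.0000) / (8) = 0.7083
  z = (12 - (-4)·-0.3333 - (-3)·0.7083) / (10) = 1.2792
Iteration 2:
  x = (-2 - (-3)·0.7083 - (-1)·1.2792) / (6) = 0.2340
  y = (5 - (2)·0.2340 - (-3)·1.2792) / (8) = 1.0462
  z = (12 - (-4)·0.2340 - (-3)·1.0462) / (10) = 1.6075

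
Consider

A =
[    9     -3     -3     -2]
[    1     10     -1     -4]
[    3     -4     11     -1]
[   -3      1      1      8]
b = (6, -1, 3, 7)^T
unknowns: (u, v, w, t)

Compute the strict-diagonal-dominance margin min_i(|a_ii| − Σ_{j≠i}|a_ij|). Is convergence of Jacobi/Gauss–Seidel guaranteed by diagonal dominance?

1

row 1: |9| − (3+3+2) = 1
row 2: |10| − (1+1+4) = 4
row 3: |11| − (3+4+1) = 3
row 4: |8| − (3+1+1) = 3
minimum over rows = 1 → strictly diagonally dominant (convergence guaranteed)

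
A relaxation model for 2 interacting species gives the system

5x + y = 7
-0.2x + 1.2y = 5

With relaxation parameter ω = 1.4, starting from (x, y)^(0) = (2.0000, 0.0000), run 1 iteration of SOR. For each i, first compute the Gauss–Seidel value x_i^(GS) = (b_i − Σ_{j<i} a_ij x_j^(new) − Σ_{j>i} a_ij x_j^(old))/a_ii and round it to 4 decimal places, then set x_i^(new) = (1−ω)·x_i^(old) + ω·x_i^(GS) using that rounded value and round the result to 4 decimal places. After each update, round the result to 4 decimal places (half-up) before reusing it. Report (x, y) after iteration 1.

Iteration 1:
  x: GS value = (7 - (1)·0.0000) / (5) = 1.4000;  x ← (1−ω)·2.0000 + ω·1.4000 = 1.1600
  y: GS value = (5 - (-0.2)·1.1600) / (1.2) = 4.3600;  y ← (1−ω)·0.0000 + ω·4.3600 = 6.1040

(1.1600, 6.1040)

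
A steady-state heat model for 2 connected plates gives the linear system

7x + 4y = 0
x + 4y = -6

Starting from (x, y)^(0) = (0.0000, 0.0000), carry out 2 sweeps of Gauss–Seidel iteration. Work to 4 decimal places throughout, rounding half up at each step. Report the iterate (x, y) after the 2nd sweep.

(0.8571, -1.7143)

Iteration 1:
  x = (0 - (4)·0.0000) / (7) = 0.0000
  y = (-6 - (1)·0.0000) / (4) = -1.5000
Iteration 2:
  x = (0 - (4)·-1.5000) / (7) = 0.8571
  y = (-6 - (1)·0.8571) / (4) = -1.7143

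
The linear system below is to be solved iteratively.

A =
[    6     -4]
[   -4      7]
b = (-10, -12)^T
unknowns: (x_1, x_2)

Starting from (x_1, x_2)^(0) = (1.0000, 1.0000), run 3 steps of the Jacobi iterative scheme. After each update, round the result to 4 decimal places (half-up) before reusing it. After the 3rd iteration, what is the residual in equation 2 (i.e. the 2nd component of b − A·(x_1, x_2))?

Iteration 1:
  x_1 = (-10 - (-4)·1.0000) / (6) = -1.0000
  x_2 = (-12 - (-4)·1.0000) / (7) = -1.1429
Iteration 2:
  x_1 = (-10 - (-4)·-1.1429) / (6) = -2.4286
  x_2 = (-12 - (-4)·-1.0000) / (7) = -2.2857
Iteration 3:
  x_1 = (-10 - (-4)·-2.2857) / (6) = -3.1905
  x_2 = (-12 - (-4)·-2.4286) / (7) = -3.1021
Residual b − A·x = (-3.2654, -3.0473)

-3.0473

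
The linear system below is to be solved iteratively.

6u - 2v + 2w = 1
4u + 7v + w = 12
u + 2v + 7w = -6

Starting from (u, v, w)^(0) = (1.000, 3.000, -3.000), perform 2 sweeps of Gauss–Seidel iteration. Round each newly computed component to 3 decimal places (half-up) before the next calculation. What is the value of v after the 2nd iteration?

1.379

Iteration 1:
  u = (1 - (-2)·3.000 - (2)·-3.000) / (6) = 2.167
  v = (12 - (4)·2.167 - (1)·-3.000) / (7) = 0.905
  w = (-6 - (1)·2.167 - (2)·0.905) / (7) = -1.425
Iteration 2:
  u = (1 - (-2)·0.905 - (2)·-1.425) / (6) = 0.943
  v = (12 - (4)·0.943 - (1)·-1.425) / (7) = 1.379
  w = (-6 - (1)·0.943 - (2)·1.379) / (7) = -1.386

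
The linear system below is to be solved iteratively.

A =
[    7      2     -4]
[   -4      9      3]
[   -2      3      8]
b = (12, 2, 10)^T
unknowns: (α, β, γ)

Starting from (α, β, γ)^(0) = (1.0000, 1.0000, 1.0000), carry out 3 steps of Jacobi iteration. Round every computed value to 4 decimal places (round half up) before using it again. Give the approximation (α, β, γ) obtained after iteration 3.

(2.4325, 0.6858, 1.5394)

Iteration 1:
  α = (12 - (2)·1.0000 - (-4)·1.0000) / (7) = 2.0000
  β = (2 - (-4)·1.0000 - (3)·1.0000) / (9) = 0.3333
  γ = (10 - (-2)·1.0000 - (3)·1.0000) / (8) = 1.1250
Iteration 2:
  α = (12 - (2)·0.3333 - (-4)·1.1250) / (7) = 2.2619
  β = (2 - (-4)·2.0000 - (3)·1.1250) / (9) = 0.7361
  γ = (10 - (-2)·2.0000 - (3)·0.3333) / (8) = 1.6250
Iteration 3:
  α = (12 - (2)·0.7361 - (-4)·1.6250) / (7) = 2.4325
  β = (2 - (-4)·2.2619 - (3)·1.6250) / (9) = 0.6858
  γ = (10 - (-2)·2.2619 - (3)·0.7361) / (8) = 1.5394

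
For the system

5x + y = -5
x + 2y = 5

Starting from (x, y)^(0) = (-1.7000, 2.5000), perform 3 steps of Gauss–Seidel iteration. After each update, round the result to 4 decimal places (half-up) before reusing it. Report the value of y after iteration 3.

3.3325

Iteration 1:
  x = (-5 - (1)·2.5000) / (5) = -1.5000
  y = (5 - (1)·-1.5000) / (2) = 3.2500
Iteration 2:
  x = (-5 - (1)·3.2500) / (5) = -1.6500
  y = (5 - (1)·-1.6500) / (2) = 3.3250
Iteration 3:
  x = (-5 - (1)·3.3250) / (5) = -1.6650
  y = (5 - (1)·-1.6650) / (2) = 3.3325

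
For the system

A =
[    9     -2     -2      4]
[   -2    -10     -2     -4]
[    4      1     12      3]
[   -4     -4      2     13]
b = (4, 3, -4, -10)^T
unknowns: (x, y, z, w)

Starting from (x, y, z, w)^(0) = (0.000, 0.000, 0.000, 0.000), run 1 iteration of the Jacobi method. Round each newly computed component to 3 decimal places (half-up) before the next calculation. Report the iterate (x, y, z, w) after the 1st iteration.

(0.444, -0.300, -0.333, -0.769)

Iteration 1:
  x = (4 - (-2)·0.000 - (-2)·0.000 - (4)·0.000) / (9) = 0.444
  y = (3 - (-2)·0.000 - (-2)·0.000 - (-4)·0.000) / (-10) = -0.300
  z = (-4 - (4)·0.000 - (1)·0.000 - (3)·0.000) / (12) = -0.333
  w = (-10 - (-4)·0.000 - (-4)·0.000 - (2)·0.000) / (13) = -0.769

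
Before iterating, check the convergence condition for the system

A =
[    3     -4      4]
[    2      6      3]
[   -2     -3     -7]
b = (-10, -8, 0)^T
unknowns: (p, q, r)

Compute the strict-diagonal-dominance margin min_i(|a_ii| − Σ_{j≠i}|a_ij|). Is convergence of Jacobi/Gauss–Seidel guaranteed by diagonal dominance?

-5

row 1: |3| − (4+4) = -5
row 2: |6| − (2+3) = 1
row 3: |-7| − (2+3) = 2
minimum over rows = -5 → not strictly diagonally dominant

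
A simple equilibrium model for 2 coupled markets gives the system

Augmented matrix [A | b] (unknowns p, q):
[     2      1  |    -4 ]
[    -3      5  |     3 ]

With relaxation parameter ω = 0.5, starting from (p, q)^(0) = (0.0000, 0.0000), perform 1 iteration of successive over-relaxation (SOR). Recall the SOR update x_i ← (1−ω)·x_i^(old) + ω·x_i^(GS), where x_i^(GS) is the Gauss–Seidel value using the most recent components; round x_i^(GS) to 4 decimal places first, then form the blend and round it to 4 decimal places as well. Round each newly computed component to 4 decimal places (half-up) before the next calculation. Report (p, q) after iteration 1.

Iteration 1:
  p: GS value = (-4 - (1)·0.0000) / (2) = -2.0000;  p ← (1−ω)·0.0000 + ω·-2.0000 = -1.0000
  q: GS value = (3 - (-3)·-1.0000) / (5) = 0.0000;  q ← (1−ω)·0.0000 + ω·0.0000 = 0.0000

(-1.0000, 0.0000)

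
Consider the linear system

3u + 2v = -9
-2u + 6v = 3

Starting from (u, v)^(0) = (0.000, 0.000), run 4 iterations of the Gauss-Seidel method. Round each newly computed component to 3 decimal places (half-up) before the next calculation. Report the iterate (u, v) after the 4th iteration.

(-2.724, -0.408)

Iteration 1:
  u = (-9 - (2)·0.000) / (3) = -3.000
  v = (3 - (-2)·-3.000) / (6) = -0.500
Iteration 2:
  u = (-9 - (2)·-0.500) / (3) = -2.667
  v = (3 - (-2)·-2.667) / (6) = -0.389
Iteration 3:
  u = (-9 - (2)·-0.389) / (3) = -2.741
  v = (3 - (-2)·-2.741) / (6) = -0.414
Iteration 4:
  u = (-9 - (2)·-0.414) / (3) = -2.724
  v = (3 - (-2)·-2.724) / (6) = -0.408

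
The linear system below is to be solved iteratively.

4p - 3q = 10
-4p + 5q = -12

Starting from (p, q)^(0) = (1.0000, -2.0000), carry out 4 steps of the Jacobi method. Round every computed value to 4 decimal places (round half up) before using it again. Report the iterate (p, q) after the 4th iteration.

Iteration 1:
  p = (10 - (-3)·-2.0000) / (4) = 1.0000
  q = (-12 - (-4)·1.0000) / (5) = -1.6000
Iteration 2:
  p = (10 - (-3)·-1.6000) / (4) = 1.3000
  q = (-12 - (-4)·1.0000) / (5) = -1.6000
Iteration 3:
  p = (10 - (-3)·-1.6000) / (4) = 1.3000
  q = (-12 - (-4)·1.3000) / (5) = -1.3600
Iteration 4:
  p = (10 - (-3)·-1.3600) / (4) = 1.4800
  q = (-12 - (-4)·1.3000) / (5) = -1.3600

(1.4800, -1.3600)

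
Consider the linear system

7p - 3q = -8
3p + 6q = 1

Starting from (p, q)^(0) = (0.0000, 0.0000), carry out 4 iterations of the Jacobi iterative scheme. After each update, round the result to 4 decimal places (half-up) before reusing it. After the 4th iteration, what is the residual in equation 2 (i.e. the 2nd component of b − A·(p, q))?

0.0460

Iteration 1:
  p = (-8 - (-3)·0.0000) / (7) = -1.1429
  q = (1 - (3)·0.0000) / (6) = 0.1667
Iteration 2:
  p = (-8 - (-3)·0.1667) / (7) = -1.0714
  q = (1 - (3)·-1.1429) / (6) = 0.7381
Iteration 3:
  p = (-8 - (-3)·0.7381) / (7) = -0.8265
  q = (1 - (3)·-1.0714) / (6) = 0.7024
Iteration 4:
  p = (-8 - (-3)·0.7024) / (7) = -0.8418
  q = (1 - (3)·-0.8265) / (6) = 0.5799
Residual b − A·x = (-0.3677, 0.0460)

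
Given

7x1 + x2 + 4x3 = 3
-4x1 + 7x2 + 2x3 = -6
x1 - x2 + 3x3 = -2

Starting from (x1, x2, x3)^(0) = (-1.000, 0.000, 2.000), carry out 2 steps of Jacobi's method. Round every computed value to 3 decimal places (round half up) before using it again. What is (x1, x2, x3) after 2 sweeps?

Iteration 1:
  x1 = (3 - (1)·0.000 - (4)·2.000) / (7) = -0.714
  x2 = (-6 - (-4)·-1.000 - (2)·2.000) / (7) = -2.000
  x3 = (-2 - (1)·-1.000 - (-1)·0.000) / (3) = -0.333
Iteration 2:
  x1 = (3 - (1)·-2.000 - (4)·-0.333) / (7) = 0.905
  x2 = (-6 - (-4)·-0.714 - (2)·-0.333) / (7) = -1.170
  x3 = (-2 - (1)·-0.714 - (-1)·-2.000) / (3) = -1.095

(0.905, -1.170, -1.095)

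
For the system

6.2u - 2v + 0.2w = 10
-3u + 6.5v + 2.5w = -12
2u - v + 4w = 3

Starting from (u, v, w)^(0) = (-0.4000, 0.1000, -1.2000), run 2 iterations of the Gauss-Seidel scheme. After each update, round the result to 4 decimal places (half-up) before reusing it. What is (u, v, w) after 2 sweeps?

Iteration 1:
  u = (10 - (-2)·0.1000 - (0.2)·-1.2000) / (6.2) = 1.6839
  v = (-12 - (-3)·1.6839 - (2.5)·-1.2000) / (6.5) = -0.6074
  w = (3 - (2)·1.6839 - (-1)·-0.6074) / (4) = -0.2438
Iteration 2:
  u = (10 - (-2)·-0.6074 - (0.2)·-0.2438) / (6.2) = 1.4248
  v = (-12 - (-3)·1.4248 - (2.5)·-0.2438) / (6.5) = -1.0948
  w = (3 - (2)·1.4248 - (-1)·-1.0948) / (4) = -0.2361

(1.4248, -1.0948, -0.2361)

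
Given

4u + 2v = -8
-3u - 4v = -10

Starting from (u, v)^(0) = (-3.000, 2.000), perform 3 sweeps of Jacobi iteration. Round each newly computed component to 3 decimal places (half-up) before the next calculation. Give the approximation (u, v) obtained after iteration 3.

(-4.375, 5.781)

Iteration 1:
  u = (-8 - (2)·2.000) / (4) = -3.000
  v = (-10 - (-3)·-3.000) / (-4) = 4.750
Iteration 2:
  u = (-8 - (2)·4.750) / (4) = -4.375
  v = (-10 - (-3)·-3.000) / (-4) = 4.750
Iteration 3:
  u = (-8 - (2)·4.750) / (4) = -4.375
  v = (-10 - (-3)·-4.375) / (-4) = 5.781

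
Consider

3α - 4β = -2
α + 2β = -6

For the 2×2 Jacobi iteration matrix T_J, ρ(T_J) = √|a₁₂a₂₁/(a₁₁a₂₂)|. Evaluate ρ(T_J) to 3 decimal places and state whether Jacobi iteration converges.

0.816

a₁₂a₂₁/(a₁₁a₂₂) = (-4)·(1) / ((3)·(2)) = -0.666667
ρ = √|-0.666667| = √0.666667 = 0.816
ρ < 1, so Jacobi converges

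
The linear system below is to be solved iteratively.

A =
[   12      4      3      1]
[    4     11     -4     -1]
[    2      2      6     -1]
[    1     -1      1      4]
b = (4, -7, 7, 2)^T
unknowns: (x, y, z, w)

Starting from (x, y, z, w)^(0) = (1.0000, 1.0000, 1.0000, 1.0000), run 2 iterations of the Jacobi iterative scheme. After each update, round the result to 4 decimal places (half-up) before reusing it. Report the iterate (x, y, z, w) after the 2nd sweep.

(0.3277, -0.2500, 1.5013, 0.2803)

Iteration 1:
  x = (4 - (4)·1.0000 - (3)·1.0000 - (1)·1.0000) / (12) = -0.3333
  y = (-7 - (4)·1.0000 - (-4)·1.0000 - (-1)·1.0000) / (11) = -0.5455
  z = (7 - (2)·1.0000 - (2)·1.0000 - (-1)·1.0000) / (6) = 0.6667
  w = (2 - (1)·1.0000 - (-1)·1.0000 - (1)·1.0000) / (4) = 0.2500
Iteration 2:
  x = (4 - (4)·-0.5455 - (3)·0.6667 - (1)·0.2500) / (12) = 0.3277
  y = (-7 - (4)·-0.3333 - (-4)·0.6667 - (-1)·0.2500) / (11) = -0.2500
  z = (7 - (2)·-0.3333 - (2)·-0.5455 - (-1)·0.2500) / (6) = 1.5013
  w = (2 - (1)·-0.3333 - (-1)·-0.5455 - (1)·0.6667) / (4) = 0.2803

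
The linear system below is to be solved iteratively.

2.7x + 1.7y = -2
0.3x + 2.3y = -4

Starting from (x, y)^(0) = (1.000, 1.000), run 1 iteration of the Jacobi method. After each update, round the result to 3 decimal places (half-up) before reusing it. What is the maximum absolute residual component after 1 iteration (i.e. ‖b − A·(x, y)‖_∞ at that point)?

4.878

Iteration 1:
  x = (-2 - (1.7)·1.000) / (2.7) = -1.370
  y = (-4 - (0.3)·1.000) / (2.3) = -1.870
Residual b − A·x = (4.878, 0.712); ∞-norm = 4.878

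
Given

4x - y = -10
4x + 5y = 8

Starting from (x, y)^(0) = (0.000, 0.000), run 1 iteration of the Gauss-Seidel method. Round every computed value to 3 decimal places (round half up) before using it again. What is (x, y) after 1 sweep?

Iteration 1:
  x = (-10 - (-1)·0.000) / (4) = -2.500
  y = (8 - (4)·-2.500) / (5) = 3.600

(-2.500, 3.600)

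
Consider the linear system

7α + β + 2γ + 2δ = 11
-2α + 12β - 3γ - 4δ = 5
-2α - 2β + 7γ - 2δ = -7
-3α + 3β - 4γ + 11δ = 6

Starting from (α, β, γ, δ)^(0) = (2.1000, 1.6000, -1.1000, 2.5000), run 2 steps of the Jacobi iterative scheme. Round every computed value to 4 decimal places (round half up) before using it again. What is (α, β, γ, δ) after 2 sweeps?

Iteration 1:
  α = (11 - (1)·1.6000 - (2)·-1.1000 - (2)·2.5000) / (7) = 0.9429
  β = (5 - (-2)·2.1000 - (-3)·-1.1000 - (-4)·2.5000) / (12) = 1.3250
  γ = (-7 - (-2)·2.1000 - (-2)·1.6000 - (-2)·2.5000) / (7) = 0.7714
  δ = (6 - (-3)·2.1000 - (3)·1.6000 - (-4)·-1.1000) / (11) = 0.2818
Iteration 2:
  α = (11 - (1)·1.3250 - (2)·0.7714 - (2)·0.2818) / (7) = 1.0812
  β = (5 - (-2)·0.9429 - (-3)·0.7714 - (-4)·0.2818) / (12) = 0.8606
  γ = (-7 - (-2)·0.9429 - (-2)·1.3250 - (-2)·0.2818) / (7) = -0.2715
  δ = (6 - (-3)·0.9429 - (3)·1.3250 - (-4)·0.7714) / (11) = 0.7218

(1.0812, 0.8606, -0.2715, 0.7218)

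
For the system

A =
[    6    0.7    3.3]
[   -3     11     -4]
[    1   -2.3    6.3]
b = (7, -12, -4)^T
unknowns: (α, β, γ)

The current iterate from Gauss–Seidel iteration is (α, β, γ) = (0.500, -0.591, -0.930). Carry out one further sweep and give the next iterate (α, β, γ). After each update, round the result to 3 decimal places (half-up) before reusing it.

One sweep:
  α = (7 - (0.7)·-0.591 - (3.3)·-0.930) / (6) = 1.747
  β = (-12 - (-3)·1.747 - (-4)·-0.930) / (11) = -0.953
  γ = (-4 - (1)·1.747 - (-2.3)·-0.953) / (6.3) = -1.260

(1.747, -0.953, -1.260)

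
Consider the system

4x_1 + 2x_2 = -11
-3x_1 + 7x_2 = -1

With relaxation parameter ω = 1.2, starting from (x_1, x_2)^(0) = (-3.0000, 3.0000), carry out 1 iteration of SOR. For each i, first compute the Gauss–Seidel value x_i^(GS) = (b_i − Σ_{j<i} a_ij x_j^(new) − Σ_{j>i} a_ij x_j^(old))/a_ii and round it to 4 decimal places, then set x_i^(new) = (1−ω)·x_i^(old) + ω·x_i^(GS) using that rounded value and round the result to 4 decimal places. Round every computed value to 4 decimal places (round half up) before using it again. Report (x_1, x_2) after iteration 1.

(-4.5000, -3.0857)

Iteration 1:
  x_1: GS value = (-11 - (2)·3.0000) / (4) = -4.2500;  x_1 ← (1−ω)·-3.0000 + ω·-4.2500 = -4.5000
  x_2: GS value = (-1 - (-3)·-4.5000) / (7) = -2.0714;  x_2 ← (1−ω)·3.0000 + ω·-2.0714 = -3.0857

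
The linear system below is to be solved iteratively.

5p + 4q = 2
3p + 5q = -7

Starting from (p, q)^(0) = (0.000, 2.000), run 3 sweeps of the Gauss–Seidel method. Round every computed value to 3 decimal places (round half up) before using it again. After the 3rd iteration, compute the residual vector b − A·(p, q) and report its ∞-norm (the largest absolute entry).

Iteration 1:
  p = (2 - (4)·2.000) / (5) = -1.200
  q = (-7 - (3)·-1.200) / (5) = -0.680
Iteration 2:
  p = (2 - (4)·-0.680) / (5) = 0.944
  q = (-7 - (3)·0.944) / (5) = -1.966
Iteration 3:
  p = (2 - (4)·-1.966) / (5) = 1.973
  q = (-7 - (3)·1.973) / (5) = -2.584
Residual b − A·x = (2.471, 0.001); ∞-norm = 2.471

2.471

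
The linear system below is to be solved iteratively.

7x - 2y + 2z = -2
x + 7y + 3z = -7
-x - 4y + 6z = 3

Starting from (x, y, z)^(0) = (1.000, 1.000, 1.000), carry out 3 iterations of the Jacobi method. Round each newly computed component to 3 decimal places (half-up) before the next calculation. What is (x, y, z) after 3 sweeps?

(-0.553, -0.586, -0.706)

Iteration 1:
  x = (-2 - (-2)·1.000 - (2)·1.000) / (7) = -0.286
  y = (-7 - (1)·1.000 - (3)·1.000) / (7) = -1.571
  z = (3 - (-1)·1.000 - (-4)·1.000) / (6) = 1.333
Iteration 2:
  x = (-2 - (-2)·-1.571 - (2)·1.333) / (7) = -1.115
  y = (-7 - (1)·-0.286 - (3)·1.333) / (7) = -1.530
  z = (3 - (-1)·-0.286 - (-4)·-1.571) / (6) = -0.595
Iteration 3:
  x = (-2 - (-2)·-1.530 - (2)·-0.595) / (7) = -0.553
  y = (-7 - (1)·-1.115 - (3)·-0.595) / (7) = -0.586
  z = (3 - (-1)·-1.115 - (-4)·-1.530) / (6) = -0.706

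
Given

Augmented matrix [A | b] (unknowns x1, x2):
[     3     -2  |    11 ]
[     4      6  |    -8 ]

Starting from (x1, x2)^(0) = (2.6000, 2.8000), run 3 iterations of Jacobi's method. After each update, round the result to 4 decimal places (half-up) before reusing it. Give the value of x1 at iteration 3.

0.3185

Iteration 1:
  x1 = (11 - (-2)·2.8000) / (3) = 5.5333
  x2 = (-8 - (4)·2.6000) / (6) = -3.0667
Iteration 2:
  x1 = (11 - (-2)·-3.0667) / (3) = 1.6222
  x2 = (-8 - (4)·5.5333) / (6) = -5.0222
Iteration 3:
  x1 = (11 - (-2)·-5.0222) / (3) = 0.3185
  x2 = (-8 - (4)·1.6222) / (6) = -2.4148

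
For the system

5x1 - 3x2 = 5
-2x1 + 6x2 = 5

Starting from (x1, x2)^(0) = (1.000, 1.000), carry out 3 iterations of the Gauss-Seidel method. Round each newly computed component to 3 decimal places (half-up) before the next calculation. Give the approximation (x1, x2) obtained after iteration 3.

(1.864, 1.455)

Iteration 1:
  x1 = (5 - (-3)·1.000) / (5) = 1.600
  x2 = (5 - (-2)·1.600) / (6) = 1.367
Iteration 2:
  x1 = (5 - (-3)·1.367) / (5) = 1.820
  x2 = (5 - (-2)·1.820) / (6) = 1.440
Iteration 3:
  x1 = (5 - (-3)·1.440) / (5) = 1.864
  x2 = (5 - (-2)·1.864) / (6) = 1.455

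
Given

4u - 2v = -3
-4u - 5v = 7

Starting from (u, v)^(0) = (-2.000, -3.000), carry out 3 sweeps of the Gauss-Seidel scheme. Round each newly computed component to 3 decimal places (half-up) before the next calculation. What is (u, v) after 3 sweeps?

Iteration 1:
  u = (-3 - (-2)·-3.000) / (4) = -2.250
  v = (7 - (-4)·-2.250) / (-5) = 0.400
Iteration 2:
  u = (-3 - (-2)·0.400) / (4) = -0.550
  v = (7 - (-4)·-0.550) / (-5) = -0.960
Iteration 3:
  u = (-3 - (-2)·-0.960) / (4) = -1.230
  v = (7 - (-4)·-1.230) / (-5) = -0.416

(-1.230, -0.416)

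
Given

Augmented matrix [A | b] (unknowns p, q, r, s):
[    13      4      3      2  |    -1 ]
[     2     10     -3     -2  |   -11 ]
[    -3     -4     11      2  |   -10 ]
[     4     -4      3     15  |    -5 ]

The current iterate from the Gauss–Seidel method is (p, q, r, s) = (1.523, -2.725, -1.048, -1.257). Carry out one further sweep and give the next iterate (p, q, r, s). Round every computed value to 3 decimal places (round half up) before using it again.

(1.197, -1.905, -1.047, -0.951)

One sweep:
  p = (-1 - (4)·-2.725 - (3)·-1.048 - (2)·-1.257) / (13) = 1.197
  q = (-11 - (2)·1.197 - (-3)·-1.048 - (-2)·-1.257) / (10) = -1.905
  r = (-10 - (-3)·1.197 - (-4)·-1.905 - (2)·-1.257) / (11) = -1.047
  s = (-5 - (4)·1.197 - (-4)·-1.905 - (3)·-1.047) / (15) = -0.951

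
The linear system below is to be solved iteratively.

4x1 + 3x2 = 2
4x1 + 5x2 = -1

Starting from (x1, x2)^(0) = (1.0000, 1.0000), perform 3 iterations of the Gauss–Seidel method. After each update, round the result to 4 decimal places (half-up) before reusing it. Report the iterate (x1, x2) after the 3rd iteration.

(0.9500, -0.9600)

Iteration 1:
  x1 = (2 - (3)·1.0000) / (4) = -0.2500
  x2 = (-1 - (4)·-0.2500) / (5) = 0.0000
Iteration 2:
  x1 = (2 - (3)·0.0000) / (4) = 0.5000
  x2 = (-1 - (4)·0.5000) / (5) = -0.6000
Iteration 3:
  x1 = (2 - (3)·-0.6000) / (4) = 0.9500
  x2 = (-1 - (4)·0.9500) / (5) = -0.9600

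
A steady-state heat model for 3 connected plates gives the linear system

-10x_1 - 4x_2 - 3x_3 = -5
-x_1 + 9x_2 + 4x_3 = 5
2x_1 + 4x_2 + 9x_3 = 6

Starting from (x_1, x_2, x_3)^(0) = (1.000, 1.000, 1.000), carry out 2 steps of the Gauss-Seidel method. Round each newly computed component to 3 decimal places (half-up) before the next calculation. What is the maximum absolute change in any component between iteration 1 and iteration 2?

0.463

Iteration 1:
  x_1 = (-5 - (-4)·1.000 - (-3)·1.000) / (-10) = -0.200
  x_2 = (5 - (-1)·-0.200 - (4)·1.000) / (9) = 0.089
  x_3 = (6 - (2)·-0.200 - (4)·0.089) / (9) = 0.672
Iteration 2:
  x_1 = (-5 - (-4)·0.089 - (-3)·0.672) / (-10) = 0.263
  x_2 = (5 - (-1)·0.263 - (4)·0.672) / (9) = 0.286
  x_3 = (6 - (2)·0.263 - (4)·0.286) / (9) = 0.481
Change: (0.463, 0.197, -0.191) → max |·| = 0.463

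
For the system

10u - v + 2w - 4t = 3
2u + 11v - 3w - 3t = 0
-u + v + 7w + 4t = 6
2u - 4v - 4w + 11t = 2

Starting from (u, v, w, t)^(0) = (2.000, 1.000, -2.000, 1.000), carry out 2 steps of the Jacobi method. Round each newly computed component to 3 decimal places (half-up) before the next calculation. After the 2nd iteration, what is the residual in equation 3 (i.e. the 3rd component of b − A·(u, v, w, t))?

-3.386

Iteration 1:
  u = (3 - (-1)·1.000 - (2)·-2.000 - (-4)·1.000) / (10) = 1.200
  v = (0 - (2)·2.000 - (-3)·-2.000 - (-3)·1.000) / (11) = -0.636
  w = (6 - (-1)·2.000 - (1)·1.000 - (4)·1.000) / (7) = 0.429
  t = (2 - (2)·2.000 - (-4)·1.000 - (-4)·-2.000) / (11) = -0.545
Iteration 2:
  u = (3 - (-1)·-0.636 - (2)·0.429 - (-4)·-0.545) / (10) = -0.067
  v = (0 - (2)·1.200 - (-3)·0.429 - (-3)·-0.545) / (11) = -0.250
  w = (6 - (-1)·1.200 - (1)·-0.636 - (4)·-0.545) / (7) = 1.431
  t = (2 - (2)·1.200 - (-4)·-0.636 - (-4)·0.429) / (11) = -0.112
Residual b − A·x = (0.110, 6.841, -3.386, 8.090)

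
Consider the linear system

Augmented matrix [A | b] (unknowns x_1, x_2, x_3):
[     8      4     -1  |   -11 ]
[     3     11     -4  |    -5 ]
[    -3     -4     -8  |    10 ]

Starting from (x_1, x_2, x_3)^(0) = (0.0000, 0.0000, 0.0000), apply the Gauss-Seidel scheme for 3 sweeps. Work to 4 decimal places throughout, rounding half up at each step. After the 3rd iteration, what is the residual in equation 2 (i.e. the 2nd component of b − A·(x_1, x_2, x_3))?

-0.2305

Iteration 1:
  x_1 = (-11 - (4)·0.0000 - (-1)·0.0000) / (8) = -1.3750
  x_2 = (-5 - (3)·-1.3750 - (-4)·0.0000) / (11) = -0.0795
  x_3 = (10 - (-3)·-1.3750 - (-4)·-0.0795) / (-8) = -0.6946
Iteration 2:
  x_1 = (-11 - (4)·-0.0795 - (-1)·-0.6946) / (8) = -1.4221
  x_2 = (-5 - (3)·-1.4221 - (-4)·-0.6946) / (11) = -0.3193
  x_3 = (10 - (-3)·-1.4221 - (-4)·-0.3193) / (-8) = -0.5571
Iteration 3:
  x_1 = (-11 - (4)·-0.3193 - (-1)·-0.5571) / (8) = -1.2850
  x_2 = (-5 - (3)·-1.2850 - (-4)·-0.5571) / (11) = -0.3067
  x_3 = (10 - (-3)·-1.2850 - (-4)·-0.3067) / (-8) = -0.6148
Residual b − A·x = (-0.1080, -0.2305, -0.0002)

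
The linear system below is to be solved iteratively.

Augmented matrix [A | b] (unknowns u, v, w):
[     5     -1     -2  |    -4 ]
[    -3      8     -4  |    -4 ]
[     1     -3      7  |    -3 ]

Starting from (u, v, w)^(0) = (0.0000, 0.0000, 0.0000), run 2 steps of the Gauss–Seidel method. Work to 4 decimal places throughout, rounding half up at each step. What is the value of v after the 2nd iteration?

-1.2871

Iteration 1:
  u = (-4 - (-1)·0.0000 - (-2)·0.0000) / (5) = -0.8000
  v = (-4 - (-3)·-0.8000 - (-4)·0.0000) / (8) = -0.8000
  w = (-3 - (1)·-0.8000 - (-3)·-0.8000) / (7) = -0.6571
Iteration 2:
  u = (-4 - (-1)·-0.8000 - (-2)·-0.6571) / (5) = -1.2228
  v = (-4 - (-3)·-1.2228 - (-4)·-0.6571) / (8) = -1.2871
  w = (-3 - (1)·-1.2228 - (-3)·-1.2871) / (7) = -0.8055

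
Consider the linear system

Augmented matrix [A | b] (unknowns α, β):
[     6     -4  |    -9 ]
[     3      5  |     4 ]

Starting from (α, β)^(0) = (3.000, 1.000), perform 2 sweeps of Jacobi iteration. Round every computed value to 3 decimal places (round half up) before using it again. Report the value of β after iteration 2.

1.300

Iteration 1:
  α = (-9 - (-4)·1.000) / (6) = -0.833
  β = (4 - (3)·3.000) / (5) = -1.000
Iteration 2:
  α = (-9 - (-4)·-1.000) / (6) = -2.167
  β = (4 - (3)·-0.833) / (5) = 1.300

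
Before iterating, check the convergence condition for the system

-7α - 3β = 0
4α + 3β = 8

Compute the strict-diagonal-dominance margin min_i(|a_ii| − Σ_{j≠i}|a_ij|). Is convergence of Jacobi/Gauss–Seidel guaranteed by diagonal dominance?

row 1: |-7| − (3) = 4
row 2: |3| − (4) = -1
minimum over rows = -1 → not strictly diagonally dominant

-1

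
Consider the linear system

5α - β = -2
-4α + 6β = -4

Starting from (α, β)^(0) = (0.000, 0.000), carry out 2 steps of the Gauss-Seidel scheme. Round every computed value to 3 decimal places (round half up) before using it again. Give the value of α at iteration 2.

-0.587

Iteration 1:
  α = (-2 - (-1)·0.000) / (5) = -0.400
  β = (-4 - (-4)·-0.400) / (6) = -0.933
Iteration 2:
  α = (-2 - (-1)·-0.933) / (5) = -0.587
  β = (-4 - (-4)·-0.587) / (6) = -1.058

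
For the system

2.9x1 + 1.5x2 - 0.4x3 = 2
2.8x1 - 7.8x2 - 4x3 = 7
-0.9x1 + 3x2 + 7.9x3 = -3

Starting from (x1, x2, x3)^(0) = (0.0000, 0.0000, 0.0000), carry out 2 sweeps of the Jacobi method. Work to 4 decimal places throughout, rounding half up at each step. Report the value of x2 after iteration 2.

Iteration 1:
  x1 = (2 - (1.5)·0.0000 - (-0.4)·0.0000) / (2.9) = 0.6897
  x2 = (7 - (2.8)·0.0000 - (-4)·0.0000) / (-7.8) = -0.8974
  x3 = (-3 - (-0.9)·0.0000 - (3)·0.0000) / (7.9) = -0.3797
Iteration 2:
  x1 = (2 - (1.5)·-0.8974 - (-0.4)·-0.3797) / (2.9) = 1.1015
  x2 = (7 - (2.8)·0.6897 - (-4)·-0.3797) / (-7.8) = -0.4551
  x3 = (-3 - (-0.9)·0.6897 - (3)·-0.8974) / (7.9) = 0.0396

-0.4551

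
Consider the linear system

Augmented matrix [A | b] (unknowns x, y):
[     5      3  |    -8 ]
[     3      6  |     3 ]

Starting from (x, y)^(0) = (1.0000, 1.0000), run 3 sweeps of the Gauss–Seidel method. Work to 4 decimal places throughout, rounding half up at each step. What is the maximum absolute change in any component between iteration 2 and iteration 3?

Iteration 1:
  x = (-8 - (3)·1.0000) / (5) = -2.2000
  y = (3 - (3)·-2.2000) / (6) = 1.6000
Iteration 2:
  x = (-8 - (3)·1.6000) / (5) = -2.5600
  y = (3 - (3)·-2.5600) / (6) = 1.7800
Iteration 3:
  x = (-8 - (3)·1.7800) / (5) = -2.6680
  y = (3 - (3)·-2.6680) / (6) = 1.8340
Change: (-0.1080, 0.0540) → max |·| = 0.1080

0.1080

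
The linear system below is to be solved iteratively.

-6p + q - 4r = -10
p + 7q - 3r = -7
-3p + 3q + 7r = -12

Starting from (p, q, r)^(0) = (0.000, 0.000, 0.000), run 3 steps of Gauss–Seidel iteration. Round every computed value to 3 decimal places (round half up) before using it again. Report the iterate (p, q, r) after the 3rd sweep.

Iteration 1:
  p = (-10 - (1)·0.000 - (-4)·0.000) / (-6) = 1.667
  q = (-7 - (1)·1.667 - (-3)·0.000) / (7) = -1.238
  r = (-12 - (-3)·1.667 - (3)·-1.238) / (7) = -0.469
Iteration 2:
  p = (-10 - (1)·-1.238 - (-4)·-0.469) / (-6) = 1.773
  q = (-7 - (1)·1.773 - (-3)·-0.469) / (7) = -1.454
  r = (-12 - (-3)·1.773 - (3)·-1.454) / (7) = -0.331
Iteration 3:
  p = (-10 - (1)·-1.454 - (-4)·-0.331) / (-6) = 1.645
  q = (-7 - (1)·1.645 - (-3)·-0.331) / (7) = -1.377
  r = (-12 - (-3)·1.645 - (3)·-1.377) / (7) = -0.419

(1.645, -1.377, -0.419)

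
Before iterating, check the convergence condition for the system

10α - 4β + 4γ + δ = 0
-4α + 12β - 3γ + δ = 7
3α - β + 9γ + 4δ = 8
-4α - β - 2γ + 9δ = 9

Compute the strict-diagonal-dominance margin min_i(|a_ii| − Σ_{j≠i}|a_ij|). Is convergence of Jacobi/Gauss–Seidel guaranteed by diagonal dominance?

row 1: |10| − (4+4+1) = 1
row 2: |12| − (4+3+1) = 4
row 3: |9| − (3+1+4) = 1
row 4: |9| − (4+1+2) = 2
minimum over rows = 1 → strictly diagonally dominant (convergence guaranteed)

1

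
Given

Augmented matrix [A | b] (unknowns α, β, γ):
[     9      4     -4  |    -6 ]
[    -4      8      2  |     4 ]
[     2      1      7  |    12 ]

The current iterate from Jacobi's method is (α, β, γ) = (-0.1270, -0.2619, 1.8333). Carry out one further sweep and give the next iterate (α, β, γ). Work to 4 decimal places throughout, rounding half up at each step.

(0.2645, -0.0218, 1.7880)

One sweep:
  α = (-6 - (4)·-0.2619 - (-4)·1.8333) / (9) = 0.2645
  β = (4 - (-4)·-0.1270 - (2)·1.8333) / (8) = -0.0218
  γ = (12 - (2)·-0.1270 - (1)·-0.2619) / (7) = 1.7880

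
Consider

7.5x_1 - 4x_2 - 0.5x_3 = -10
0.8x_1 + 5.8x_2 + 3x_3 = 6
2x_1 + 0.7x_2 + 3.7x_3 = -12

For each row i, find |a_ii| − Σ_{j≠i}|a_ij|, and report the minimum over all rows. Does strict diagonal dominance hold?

1

row 1: |7.5| − (4+0.5) = 3
row 2: |5.8| − (0.8+3) = 2
row 3: |3.7| − (2+0.7) = 1
minimum over rows = 1 → strictly diagonally dominant (convergence guaranteed)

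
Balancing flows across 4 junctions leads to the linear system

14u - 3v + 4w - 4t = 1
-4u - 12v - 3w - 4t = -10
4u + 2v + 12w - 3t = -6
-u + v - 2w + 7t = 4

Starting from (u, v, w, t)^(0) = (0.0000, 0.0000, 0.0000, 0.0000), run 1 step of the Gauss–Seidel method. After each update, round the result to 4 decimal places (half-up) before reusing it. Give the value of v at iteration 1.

Iteration 1:
  u = (1 - (-3)·0.0000 - (4)·0.0000 - (-4)·0.0000) / (14) = 0.0714
  v = (-10 - (-4)·0.0714 - (-3)·0.0000 - (-4)·0.0000) / (-12) = 0.8095
  w = (-6 - (4)·0.0714 - (2)·0.8095 - (-3)·0.0000) / (12) = -0.6587
  t = (4 - (-1)·0.0714 - (1)·0.8095 - (-2)·-0.6587) / (7) = 0.2778

0.8095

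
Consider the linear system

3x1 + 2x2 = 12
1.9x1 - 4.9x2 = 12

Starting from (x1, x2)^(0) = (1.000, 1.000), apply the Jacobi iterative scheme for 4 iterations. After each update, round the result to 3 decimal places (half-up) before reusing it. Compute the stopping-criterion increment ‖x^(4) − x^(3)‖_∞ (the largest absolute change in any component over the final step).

0.528

Iteration 1:
  x1 = (12 - (2)·1.000) / (3) = 3.333
  x2 = (12 - (1.9)·1.000) / (-4.9) = -2.061
Iteration 2:
  x1 = (12 - (2)·-2.061) / (3) = 5.374
  x2 = (12 - (1.9)·3.333) / (-4.9) = -1.157
Iteration 3:
  x1 = (12 - (2)·-1.157) / (3) = 4.771
  x2 = (12 - (1.9)·5.374) / (-4.9) = -0.365
Iteration 4:
  x1 = (12 - (2)·-0.365) / (3) = 4.243
  x2 = (12 - (1.9)·4.771) / (-4.9) = -0.599
Change: (-0.528, -0.234) → max |·| = 0.528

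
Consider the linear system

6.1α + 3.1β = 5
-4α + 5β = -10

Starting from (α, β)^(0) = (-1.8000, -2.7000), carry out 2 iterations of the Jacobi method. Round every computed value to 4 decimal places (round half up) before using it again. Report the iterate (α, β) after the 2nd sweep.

Iteration 1:
  α = (5 - (3.1)·-2.7000) / (6.1) = 2.1918
  β = (-10 - (-4)·-1.8000) / (5) = -3.4400
Iteration 2:
  α = (5 - (3.1)·-3.4400) / (6.1) = 2.5679
  β = (-10 - (-4)·2.1918) / (5) = -0.2466

(2.5679, -0.2466)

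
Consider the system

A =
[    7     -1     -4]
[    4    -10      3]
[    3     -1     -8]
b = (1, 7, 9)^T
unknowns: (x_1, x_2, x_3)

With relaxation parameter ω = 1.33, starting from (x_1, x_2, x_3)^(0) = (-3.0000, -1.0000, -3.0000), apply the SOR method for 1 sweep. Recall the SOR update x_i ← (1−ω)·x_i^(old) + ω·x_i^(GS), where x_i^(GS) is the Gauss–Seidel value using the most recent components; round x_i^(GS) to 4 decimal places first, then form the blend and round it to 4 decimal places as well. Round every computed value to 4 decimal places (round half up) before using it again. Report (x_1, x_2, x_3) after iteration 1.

Iteration 1:
  x_1: GS value = (1 - (-1)·-1.0000 - (-4)·-3.0000) / (7) = -1.7143;  x_1 ← (1−ω)·-3.0000 + ω·-1.7143 = -1.2900
  x_2: GS value = (7 - (4)·-1.2900 - (3)·-3.0000) / (-10) = -2.1160;  x_2 ← (1−ω)·-1.0000 + ω·-2.1160 = -2.4843
  x_3: GS value = (9 - (3)·-1.2900 - (-1)·-2.4843) / (-8) = -1.2982;  x_3 ← (1−ω)·-3.0000 + ω·-1.2982 = -0.7366

(-1.2900, -2.4843, -0.7366)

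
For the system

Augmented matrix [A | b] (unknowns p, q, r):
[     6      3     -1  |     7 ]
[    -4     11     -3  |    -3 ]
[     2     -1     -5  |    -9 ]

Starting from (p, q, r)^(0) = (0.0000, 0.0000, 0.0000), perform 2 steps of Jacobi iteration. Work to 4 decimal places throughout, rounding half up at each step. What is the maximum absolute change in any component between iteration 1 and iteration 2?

0.9151

Iteration 1:
  p = (7 - (3)·0.0000 - (-1)·0.0000) / (6) = 1.1667
  q = (-3 - (-4)·0.0000 - (-3)·0.0000) / (11) = -0.2727
  r = (-9 - (2)·0.0000 - (-1)·0.0000) / (-5) = 1.8000
Iteration 2:
  p = (7 - (3)·-0.2727 - (-1)·1.8000) / (6) = 1.6030
  q = (-3 - (-4)·1.1667 - (-3)·1.8000) / (11) = 0.6424
  r = (-9 - (2)·1.1667 - (-1)·-0.2727) / (-5) = 2.3212
Change: (0.4363, 0.9151, 0.5212) → max |·| = 0.9151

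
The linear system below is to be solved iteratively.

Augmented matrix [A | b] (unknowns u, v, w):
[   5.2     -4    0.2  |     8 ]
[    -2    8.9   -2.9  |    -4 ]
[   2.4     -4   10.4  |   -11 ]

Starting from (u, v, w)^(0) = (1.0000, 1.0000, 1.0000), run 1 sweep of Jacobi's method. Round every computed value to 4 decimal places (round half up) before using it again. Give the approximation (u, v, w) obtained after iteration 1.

Iteration 1:
  u = (8 - (-4)·1.0000 - (0.2)·1.0000) / (5.2) = 2.2692
  v = (-4 - (-2)·1.0000 - (-2.9)·1.0000) / (8.9) = 0.1011
  w = (-11 - (2.4)·1.0000 - (-4)·1.0000) / (10.4) = -0.9038

(2.2692, 0.1011, -0.9038)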